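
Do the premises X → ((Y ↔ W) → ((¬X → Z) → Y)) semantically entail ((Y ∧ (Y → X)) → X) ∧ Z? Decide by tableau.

Initial set: {(X → ((Y ↔ W) → ((¬X → Z) → Y))); ¬(((Y ∧ (Y → X)) → X) ∧ Z)}.
(X → ((Y ↔ W) → ((¬X → Z) → Y))): β-rule — branch into ¬X  //  ((Y ↔ W) → ((¬X → Z) → Y)).
  branch 1 (add ¬X):
    ¬(((Y ∧ (Y → X)) → X) ∧ Z): β-rule — branch into ¬((Y ∧ (Y → X)) → X)  //  ¬Z.
      branch 1.1 (add ¬((Y ∧ (Y → X)) → X)):
        ¬((Y ∧ (Y → X)) → X): α-rule — add (Y ∧ (Y → X)), ¬X.
        (Y ∧ (Y → X)): α-rule — add Y, (Y → X).
        (Y → X): β-rule — branch into ¬Y  //  X.
          branch 1.1.1 (add ¬Y):
            × closes — contains both Y and ¬Y.
          branch 1.1.2 (add X):
            × closes — contains both X and ¬X.
      branch 1.2 (add ¬Z):
        ○ open, literals {X=F, Z=F}.
  branch 2 (add ((Y ↔ W) → ((¬X → Z) → Y))):
    ¬(((Y ∧ (Y → X)) → X) ∧ Z): β-rule — branch into ¬((Y ∧ (Y → X)) → X)  //  ¬Z.
      branch 2.1 (add ¬((Y ∧ (Y → X)) → X)):
        ¬((Y ∧ (Y → X)) → X): α-rule — add (Y ∧ (Y → X)), ¬X.
        (Y ∧ (Y → X)): α-rule — add Y, (Y → X).
        ((Y ↔ W) → ((¬X → Z) → Y)): β-rule — branch into ¬(Y ↔ W)  //  ((¬X → Z) → Y).
          branch 2.1.1 (add ¬(Y ↔ W)):
            (Y → X): β-rule — branch into ¬Y  //  X.
              branch 2.1.1.1 (add ¬Y):
                × closes — contains both Y and ¬Y.
              branch 2.1.1.2 (add X):
                × closes — contains both X and ¬X.
          branch 2.1.2 (add ((¬X → Z) → Y)):
            (Y → X): β-rule — branch into ¬Y  //  X.
              branch 2.1.2.1 (add ¬Y):
                × closes — contains both Y and ¬Y.
              branch 2.1.2.2 (add X):
                × closes — contains both X and ¬X.
      branch 2.2 (add ¬Z):
        ((Y ↔ W) → ((¬X → Z) → Y)): β-rule — branch into ¬(Y ↔ W)  //  ((¬X → Z) → Y).
          branch 2.2.1 (add ¬(Y ↔ W)):
            ¬(Y ↔ W): β-rule — branch into Y, ¬W  //  ¬Y, W.
              branch 2.2.1.1 (add Y, ¬W):
                ○ open, literals {W=F, Y=T, Z=F}.
              branch 2.2.1.2 (add ¬Y, W):
                ○ open, literals {W=T, Y=F, Z=F}.
          branch 2.2.2 (add ((¬X → Z) → Y)):
            ((¬X → Z) → Y): β-rule — branch into ¬(¬X → Z)  //  Y.
              branch 2.2.2.1 (add ¬(¬X → Z)):
                ¬(¬X → Z): α-rule — add ¬X, ¬Z.
                ○ open, literals {X=F, Z=F}.
              branch 2.2.2.2 (add Y):
                ○ open, literals {Y=T, Z=F}.
6 branches closed, 5 open.
An open branch gives a countermodel: X=F, Z=F (unmentioned atoms arbitrary); the premises hold there but the conclusion fails.

No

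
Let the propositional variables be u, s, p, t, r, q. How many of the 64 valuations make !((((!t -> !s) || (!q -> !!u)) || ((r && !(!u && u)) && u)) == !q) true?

36

Initial set: {!((((!t -> !s) || (!q -> !!u)) || ((r && !(!u && u)) && u)) == !q)}.
!((((!t -> !s) || (!q -> !!u)) || ((r && !(!u && u)) && u)) == !q): β-rule — branch into (((!t -> !s) || (!q -> !!u)) || ((r && !(!u && u)) && u)), !!q  //  !(((!t -> !s) || (!q -> !!u)) || ((r && !(!u && u)) && u)), !q.
  branch 1 (add (((!t -> !s) || (!q -> !!u)) || ((r && !(!u && u)) && u)), !!q):
    (((!t -> !s) || (!q -> !!u)) || ((r && !(!u && u)) && u)): β-rule — branch into ((!t -> !s) || (!q -> !!u))  //  ((r && !(!u && u)) && u).
      branch 1.1 (add ((!t -> !s) || (!q -> !!u))):
        ((!t -> !s) || (!q -> !!u)): β-rule — branch into (!t -> !s)  //  (!q -> !!u).
          branch 1.1.1 (add (!t -> !s)):
            (!t -> !s): β-rule — branch into !!t  //  !s.
              branch 1.1.1.1 (add !!t):
                ○ open, literals {q=1, t=1}.
              branch 1.1.1.2 (add !s):
                ○ open, literals {q=1, s=0}.
          branch 1.1.2 (add (!q -> !!u)):
            (!q -> !!u): β-rule — branch into !!q  //  !!u.
              branch 1.1.2.1 (add !!q):
                ○ open, literals {q=1}.
              branch 1.1.2.2 (add !!u):
                !!u: drop double negation, giving u.
                ○ open, literals {q=1, u=1}.
      branch 1.2 (add ((r && !(!u && u)) && u)):
        ((r && !(!u && u)) && u): α-rule — add (r && !(!u && u)), u.
        (r && !(!u && u)): α-rule — add r, !(!u && u).
        !(!u && u): β-rule — branch into !!u  //  !u.
          branch 1.2.1 (add !!u):
            ○ open, literals {q=1, r=1, u=1}.
          branch 1.2.2 (add !u):
            × closes — contains both u and !u.
  branch 2 (add !(((!t -> !s) || (!q -> !!u)) || ((r && !(!u && u)) && u)), !q):
    !(((!t -> !s) || (!q -> !!u)) || ((r && !(!u && u)) && u)): α-rule — add !((!t -> !s) || (!q -> !!u)), !((r && !(!u && u)) && u).
    !((!t -> !s) || (!q -> !!u)): α-rule — add !(!t -> !s), !(!q -> !!u).
    !(!t -> !s): α-rule — add !t, !!s.
    !(!q -> !!u): α-rule — add !q, !!!u.
    !!!u: drop double negation, giving !u.
    !((r && !(!u && u)) && u): β-rule — branch into !(r && !(!u && u))  //  !u.
      branch 2.1 (add !(r && !(!u && u))):
        !(r && !(!u && u)): β-rule — branch into !r  //  !!(!u && u).
          branch 2.1.1 (add !r):
            ○ open, literals {q=0, r=0, s=1, t=0, u=0}.
          branch 2.1.2 (add !!(!u && u)):
            !!(!u && u): α-rule — add !u, u.
            × closes — contains both u and !u.
      branch 2.2 (add !u):
        ○ open, literals {q=0, s=1, t=0, u=0}.
2 branches closed, 7 open.
Each open branch fixes some atoms; the unmentioned ones are free. Counting distinct full assignments: branch {q=1, t=1} (u, s, p, r) contributes 16 new; branch {q=1, s=0} (u, p, t, r) contributes 8 new; branch {q=1} (u, s, p, t, r) contributes 8 new; branch {q=1, u=1} (s, p, t, r) contributes 0 new; branch {q=1, r=1, u=1} (s, p, t) contributes 0 new; branch {q=0, r=0, s=1, t=0, u=0} (p) contributes 2 new; branch {q=0, s=1, t=0, u=0} (p, r) contributes 2 new. Total: 36.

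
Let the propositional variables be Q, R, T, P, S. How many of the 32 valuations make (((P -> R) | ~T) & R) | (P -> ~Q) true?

Initial set: {((((P -> R) | ~T) & R) | (P -> ~Q))}.
((((P -> R) | ~T) & R) | (P -> ~Q)): β-rule — branch into (((P -> R) | ~T) & R)  //  (P -> ~Q).
  branch 1 (add (((P -> R) | ~T) & R)):
    (((P -> R) | ~T) & R): α-rule — add ((P -> R) | ~T), R.
    ((P -> R) | ~T): β-rule — branch into (P -> R)  //  ~T.
      branch 1.1 (add (P -> R)):
        (P -> R): β-rule — branch into ~P  //  R.
          branch 1.1.1 (add ~P):
            ○ open, literals {P=false, R=true}.
          branch 1.1.2 (add R):
            ○ open, literals {R=true}.
      branch 1.2 (add ~T):
        ○ open, literals {R=true, T=false}.
  branch 2 (add (P -> ~Q)):
    (P -> ~Q): β-rule — branch into ~P  //  ~Q.
      branch 2.1 (add ~P):
        ○ open, literals {P=false}.
      branch 2.2 (add ~Q):
        ○ open, literals {Q=false}.
0 branches closed, 5 open.
Each open branch fixes some atoms; the unmentioned ones are free. Counting distinct full assignments: branch {P=false, R=true} (Q, T, S) contributes 8 new; branch {R=true} (Q, T, P, S) contributes 8 new; branch {R=true, T=false} (Q, P, S) contributes 0 new; branch {P=false} (Q, R, T, S) contributes 8 new; branch {Q=false} (R, T, P, S) contributes 4 new. Total: 28.

28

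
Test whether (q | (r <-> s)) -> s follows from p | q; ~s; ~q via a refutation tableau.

No

Initial set: {(p | q); ~s; ~q; ~((q | (r <-> s)) -> s)}.
~((q | (r <-> s)) -> s): α-rule — add (q | (r <-> s)), ~s.
(p | q): β-rule — branch into p  //  q.
  branch 1 (add p):
    (q | (r <-> s)): β-rule — branch into q  //  (r <-> s).
      branch 1.1 (add q):
        × closes — contains both q and ~q.
      branch 1.2 (add (r <-> s)):
        (r <-> s): β-rule — branch into r, s  //  ~r, ~s.
          branch 1.2.1 (add r, s):
            × closes — contains both s and ~s.
          branch 1.2.2 (add ~r, ~s):
            ○ open, literals {p=T, q=F, r=F, s=F}.
  branch 2 (add q):
    × closes — contains both q and ~q.
3 branches closed, 1 open.
An open branch gives a countermodel: p=T, q=F, r=F, s=F (unmentioned atoms arbitrary); the premises hold there but the conclusion fails.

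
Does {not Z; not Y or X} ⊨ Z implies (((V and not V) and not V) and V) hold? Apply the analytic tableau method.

Initial set: {T not Z; T (not Y or X); F (Z implies (((V and not V) and not V) and V))}.
F (Z implies (((V and not V) and not V) and V)): α-rule — add T Z, F (((V and not V) and not V) and V).
× closes — contains both Z and not Z.
All 1 branch closes.
Every branch closed, so the premises entail the conclusion.

Yes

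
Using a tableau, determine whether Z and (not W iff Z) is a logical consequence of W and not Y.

Initial set: {(W and not Y); not (Z and (not W iff Z))}.
(W and not Y): α-rule — add W, not Y.
not (Z and (not W iff Z)): β-rule — branch into not Z  //  not (not W iff Z).
  branch 1 (add not Z):
    ○ open, literals {W=T, Y=F, Z=F}.
  branch 2 (add not (not W iff Z)):
    not (not W iff Z): β-rule — branch into not W, not Z  //  not not W, Z.
      branch 2.1 (add not W, not Z):
        × closes — contains both W and not W.
      branch 2.2 (add not not W, Z):
        ○ open, literals {W=T, Y=F, Z=T}.
1 branch closed, 2 open.
An open branch gives a countermodel: W=T, Y=F, Z=F (unmentioned atoms arbitrary); the premises hold there but the conclusion fails.

No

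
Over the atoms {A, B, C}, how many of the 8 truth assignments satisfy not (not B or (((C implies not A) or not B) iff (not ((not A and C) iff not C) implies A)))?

Initial set: {not (not B or (((C implies not A) or not B) iff (not ((not A and C) iff not C) implies A)))}.
not (not B or (((C implies not A) or not B) iff (not ((not A and C) iff not C) implies A))): α-rule — add not not B, not (((C implies not A) or not B) iff (not ((not A and C) iff not C) implies A)).
not (((C implies not A) or not B) iff (not ((not A and C) iff not C) implies A)): β-rule — branch into ((C implies not A) or not B), not (not ((not A and C) iff not C) implies A)  //  not ((C implies not A) or not B), (not ((not A and C) iff not C) implies A).
  branch 1 (add ((C implies not A) or not B), not (not ((not A and C) iff not C) implies A)):
    not (not ((not A and C) iff not C) implies A): α-rule — add not ((not A and C) iff not C), not A.
    ((C implies not A) or not B): β-rule — branch into (C implies not A)  //  not B.
      branch 1.1 (add (C implies not A)):
        not ((not A and C) iff not C): β-rule — branch into (not A and C), not not C  //  not (not A and C), not C.
          branch 1.1.1 (add (not A and C), not not C):
            (not A and C): α-rule — add not A, C.
            (C implies not A): β-rule — branch into not C  //  not A.
              branch 1.1.1.1 (add not C):
                × closes — contains both C and not C.
              branch 1.1.1.2 (add not A):
                ○ open, literals {A=F, B=T, C=T}.
          branch 1.1.2 (add not (not A and C), not C):
            (C implies not A): β-rule — branch into not C  //  not A.
              branch 1.1.2.1 (add not C):
                not (not A and C): β-rule — branch into not not A  //  not C.
                  branch 1.1.2.1.1 (add not not A):
                    × closes — contains both A and not A.
                  branch 1.1.2.1.2 (add not C):
                    ○ open, literals {A=F, B=T, C=F}.
              branch 1.1.2.2 (add not A):
                not (not A and C): β-rule — branch into not not A  //  not C.
                  branch 1.1.2.2.1 (add not not A):
                    × closes — contains both A and not A.
                  branch 1.1.2.2.2 (add not C):
                    ○ open, literals {A=F, B=T, C=F}.
      branch 1.2 (add not B):
        × closes — contains both B and not B.
  branch 2 (add not ((C implies not A) or not B), (not ((not A and C) iff not C) implies A)):
    not ((C implies not A) or not B): α-rule — add not (C implies not A), not not B.
    not (C implies not A): α-rule — add C, not not A.
    (not ((not A and C) iff not C) implies A): β-rule — branch into not not ((not A and C) iff not C)  //  A.
      branch 2.1 (add not not ((not A and C) iff not C)):
        not not ((not A and C) iff not C): β-rule — branch into (not A and C), not C  //  not (not A and C), not not C.
          branch 2.1.1 (add (not A and C), not C):
            × closes — contains both C and not C.
          branch 2.1.2 (add not (not A and C), not not C):
            not (not A and C): β-rule — branch into not not A  //  not C.
              branch 2.1.2.1 (add not not A):
                ○ open, literals {A=T, B=T, C=T}.
              branch 2.1.2.2 (add not C):
                × closes — contains both C and not C.
      branch 2.2 (add A):
        ○ open, literals {A=T, B=T, C=T}.
6 branches closed, 5 open.
Each open branch fixes some atoms; the unmentioned ones are free. Counting distinct full assignments: branch {A=F, B=T, C=T} (none free) contributes 1 new; branch {A=F, B=T, C=F} (none free) contributes 1 new; branch {A=F, B=T, C=F} (none free) contributes 0 new; branch {A=T, B=T, C=T} (none free) contributes 1 new; branch {A=T, B=T, C=T} (none free) contributes 0 new. Total: 3.

3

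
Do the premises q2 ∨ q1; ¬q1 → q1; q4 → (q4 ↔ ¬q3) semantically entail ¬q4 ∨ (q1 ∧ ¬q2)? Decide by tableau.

No

Initial set: {(q2 ∨ q1); (¬q1 → q1); (q4 → (q4 ↔ ¬q3)); ¬(¬q4 ∨ (q1 ∧ ¬q2))}.
¬(¬q4 ∨ (q1 ∧ ¬q2)): α-rule — add ¬¬q4, ¬(q1 ∧ ¬q2).
(q2 ∨ q1): β-rule — branch into q2  //  q1.
  branch 1 (add q2):
    (¬q1 → q1): β-rule — branch into ¬¬q1  //  q1.
      branch 1.1 (add ¬¬q1):
        (q4 → (q4 ↔ ¬q3)): β-rule — branch into ¬q4  //  (q4 ↔ ¬q3).
          branch 1.1.1 (add ¬q4):
            × closes — contains both q4 and ¬q4.
          branch 1.1.2 (add (q4 ↔ ¬q3)):
            ¬(q1 ∧ ¬q2): β-rule — branch into ¬q1  //  ¬¬q2.
              branch 1.1.2.1 (add ¬q1):
                × closes — contains both q1 and ¬q1.
              branch 1.1.2.2 (add ¬¬q2):
                (q4 ↔ ¬q3): β-rule — branch into q4, ¬q3  //  ¬q4, ¬¬q3.
                  branch 1.1.2.2.1 (add q4, ¬q3):
                    ○ open, literals {q1=1, q2=1, q3=0, q4=1}.
                  branch 1.1.2.2.2 (add ¬q4, ¬¬q3):
                    × closes — contains both q4 and ¬q4.
      branch 1.2 (add q1):
        (q4 → (q4 ↔ ¬q3)): β-rule — branch into ¬q4  //  (q4 ↔ ¬q3).
          branch 1.2.1 (add ¬q4):
            × closes — contains both q4 and ¬q4.
          branch 1.2.2 (add (q4 ↔ ¬q3)):
            ¬(q1 ∧ ¬q2): β-rule — branch into ¬q1  //  ¬¬q2.
              branch 1.2.2.1 (add ¬q1):
                × closes — contains both q1 and ¬q1.
              branch 1.2.2.2 (add ¬¬q2):
                (q4 ↔ ¬q3): β-rule — branch into q4, ¬q3  //  ¬q4, ¬¬q3.
                  branch 1.2.2.2.1 (add q4, ¬q3):
                    ○ open, literals {q1=1, q2=1, q3=0, q4=1}.
                  branch 1.2.2.2.2 (add ¬q4, ¬¬q3):
                    × closes — contains both q4 and ¬q4.
  branch 2 (add q1):
    (¬q1 → q1): β-rule — branch into ¬¬q1  //  q1.
      branch 2.1 (add ¬¬q1):
        (q4 → (q4 ↔ ¬q3)): β-rule — branch into ¬q4  //  (q4 ↔ ¬q3).
          branch 2.1.1 (add ¬q4):
            × closes — contains both q4 and ¬q4.
          branch 2.1.2 (add (q4 ↔ ¬q3)):
            ¬(q1 ∧ ¬q2): β-rule — branch into ¬q1  //  ¬¬q2.
              branch 2.1.2.1 (add ¬q1):
                × closes — contains both q1 and ¬q1.
              branch 2.1.2.2 (add ¬¬q2):
                (q4 ↔ ¬q3): β-rule — branch into q4, ¬q3  //  ¬q4, ¬¬q3.
                  branch 2.1.2.2.1 (add q4, ¬q3):
                    ○ open, literals {q1=1, q2=1, q3=0, q4=1}.
                  branch 2.1.2.2.2 (add ¬q4, ¬¬q3):
                    × closes — contains both q4 and ¬q4.
      branch 2.2 (add q1):
        (q4 → (q4 ↔ ¬q3)): β-rule — branch into ¬q4  //  (q4 ↔ ¬q3).
          branch 2.2.1 (add ¬q4):
            × closes — contains both q4 and ¬q4.
          branch 2.2.2 (add (q4 ↔ ¬q3)):
            ¬(q1 ∧ ¬q2): β-rule — branch into ¬q1  //  ¬¬q2.
              branch 2.2.2.1 (add ¬q1):
                × closes — contains both q1 and ¬q1.
              branch 2.2.2.2 (add ¬¬q2):
                (q4 ↔ ¬q3): β-rule — branch into q4, ¬q3  //  ¬q4, ¬¬q3.
                  branch 2.2.2.2.1 (add q4, ¬q3):
                    ○ open, literals {q1=1, q2=1, q3=0, q4=1}.
                  branch 2.2.2.2.2 (add ¬q4, ¬¬q3):
                    × closes — contains both q4 and ¬q4.
12 branches closed, 4 open.
An open branch gives a countermodel: q1=1, q2=1, q3=0, q4=1 (unmentioned atoms arbitrary); the premises hold there but the conclusion fails.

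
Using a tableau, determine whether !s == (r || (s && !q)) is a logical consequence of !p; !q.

Initial set: {!p; !q; !(!s == (r || (s && !q)))}.
!(!s == (r || (s && !q))): β-rule — branch into !s, !(r || (s && !q))  //  !!s, (r || (s && !q)).
  branch 1 (add !s, !(r || (s && !q))):
    !(r || (s && !q)): α-rule — add !r, !(s && !q).
    !(s && !q): β-rule — branch into !s  //  !!q.
      branch 1.1 (add !s):
        ○ open, literals {p=F, q=F, r=F, s=F}.
      branch 1.2 (add !!q):
        × closes — contains both q and !q.
  branch 2 (add !!s, (r || (s && !q))):
    (r || (s && !q)): β-rule — branch into r  //  (s && !q).
      branch 2.1 (add r):
        ○ open, literals {p=F, q=F, r=T, s=T}.
      branch 2.2 (add (s && !q)):
        (s && !q): α-rule — add s, !q.
        ○ open, literals {p=F, q=F, s=T}.
1 branch closed, 3 open.
An open branch gives a countermodel: p=F, q=F, r=F, s=F (unmentioned atoms arbitrary); the premises hold there but the conclusion fails.

No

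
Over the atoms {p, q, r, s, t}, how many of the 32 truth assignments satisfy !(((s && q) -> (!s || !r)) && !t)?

18

Initial set: {!(((s && q) -> (!s || !r)) && !t)}.
!(((s && q) -> (!s || !r)) && !t): β-rule — branch into !((s && q) -> (!s || !r))  //  !!t.
  branch 1 (add !((s && q) -> (!s || !r))):
    !((s && q) -> (!s || !r)): α-rule — add (s && q), !(!s || !r).
    (s && q): α-rule — add s, q.
    !(!s || !r): α-rule — add !!s, !!r.
    ○ open, literals {q=T, r=T, s=T}.
  branch 2 (add !!t):
    ○ open, literals {t=T}.
0 branches closed, 2 open.
Each open branch fixes some atoms; the unmentioned ones are free. Counting distinct full assignments: branch {q=T, r=T, s=T} (p, t) contributes 4 new; branch {t=T} (p, q, r, s) contributes 14 new. Total: 18.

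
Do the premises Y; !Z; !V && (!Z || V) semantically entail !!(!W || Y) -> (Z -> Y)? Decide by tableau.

Initial set: {Y; !Z; (!V && (!Z || V)); !(!!(!W || Y) -> (Z -> Y))}.
(!V && (!Z || V)): α-rule — add !V, (!Z || V).
!(!!(!W || Y) -> (Z -> Y)): α-rule — add !!(!W || Y), !(Z -> Y).
!!(!W || Y): drop double negation, giving (!W || Y).
!(Z -> Y): α-rule — add Z, !Y.
× closes — contains both Z and !Z.
All 1 branch closes.
Every branch closed, so the premises entail the conclusion.

Yes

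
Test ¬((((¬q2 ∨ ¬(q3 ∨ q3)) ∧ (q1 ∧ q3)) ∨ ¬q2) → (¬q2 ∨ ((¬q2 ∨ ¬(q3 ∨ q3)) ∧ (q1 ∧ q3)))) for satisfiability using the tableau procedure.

Unsatisfiable

Initial set: {¬((((¬q2 ∨ ¬(q3 ∨ q3)) ∧ (q1 ∧ q3)) ∨ ¬q2) → (¬q2 ∨ ((¬q2 ∨ ¬(q3 ∨ q3)) ∧ (q1 ∧ q3))))}.
¬((((¬q2 ∨ ¬(q3 ∨ q3)) ∧ (q1 ∧ q3)) ∨ ¬q2) → (¬q2 ∨ ((¬q2 ∨ ¬(q3 ∨ q3)) ∧ (q1 ∧ q3)))): α-rule — add (((¬q2 ∨ ¬(q3 ∨ q3)) ∧ (q1 ∧ q3)) ∨ ¬q2), ¬(¬q2 ∨ ((¬q2 ∨ ¬(q3 ∨ q3)) ∧ (q1 ∧ q3))).
¬(¬q2 ∨ ((¬q2 ∨ ¬(q3 ∨ q3)) ∧ (q1 ∧ q3))): α-rule — add ¬¬q2, ¬((¬q2 ∨ ¬(q3 ∨ q3)) ∧ (q1 ∧ q3)).
(((¬q2 ∨ ¬(q3 ∨ q3)) ∧ (q1 ∧ q3)) ∨ ¬q2): β-rule — branch into ((¬q2 ∨ ¬(q3 ∨ q3)) ∧ (q1 ∧ q3))  //  ¬q2.
  branch 1 (add ((¬q2 ∨ ¬(q3 ∨ q3)) ∧ (q1 ∧ q3))):
    ((¬q2 ∨ ¬(q3 ∨ q3)) ∧ (q1 ∧ q3)): α-rule — add (¬q2 ∨ ¬(q3 ∨ q3)), (q1 ∧ q3).
    (q1 ∧ q3): α-rule — add q1, q3.
    ¬((¬q2 ∨ ¬(q3 ∨ q3)) ∧ (q1 ∧ q3)): β-rule — branch into ¬(¬q2 ∨ ¬(q3 ∨ q3))  //  ¬(q1 ∧ q3).
      branch 1.1 (add ¬(¬q2 ∨ ¬(q3 ∨ q3))):
        ¬(¬q2 ∨ ¬(q3 ∨ q3)): α-rule — add ¬¬q2, ¬¬(q3 ∨ q3).
        (¬q2 ∨ ¬(q3 ∨ q3)): β-rule — branch into ¬q2  //  ¬(q3 ∨ q3).
          branch 1.1.1 (add ¬q2):
            × closes — contains both q2 and ¬q2.
          branch 1.1.2 (add ¬(q3 ∨ q3)):
            ¬(q3 ∨ q3): α-rule — add ¬q3, ¬q3.
            × closes — contains both q3 and ¬q3.
      branch 1.2 (add ¬(q1 ∧ q3)):
        (¬q2 ∨ ¬(q3 ∨ q3)): β-rule — branch into ¬q2  //  ¬(q3 ∨ q3).
          branch 1.2.1 (add ¬q2):
            × closes — contains both q2 and ¬q2.
          branch 1.2.2 (add ¬(q3 ∨ q3)):
            ¬(q3 ∨ q3): α-rule — add ¬q3, ¬q3.
            × closes — contains both q3 and ¬q3.
  branch 2 (add ¬q2):
    × closes — contains both q2 and ¬q2.
All 5 branches close.
Every branch closed; the formula is unsatisfiable.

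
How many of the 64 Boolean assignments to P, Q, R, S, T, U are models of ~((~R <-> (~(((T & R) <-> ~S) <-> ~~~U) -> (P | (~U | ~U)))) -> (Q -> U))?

Initial set: {~((~R <-> (~(((T & R) <-> ~S) <-> ~~~U) -> (P | (~U | ~U)))) -> (Q -> U))}.
~((~R <-> (~(((T & R) <-> ~S) <-> ~~~U) -> (P | (~U | ~U)))) -> (Q -> U)): α-rule — add (~R <-> (~(((T & R) <-> ~S) <-> ~~~U) -> (P | (~U | ~U)))), ~(Q -> U).
~(Q -> U): α-rule — add Q, ~U.
(~R <-> (~(((T & R) <-> ~S) <-> ~~~U) -> (P | (~U | ~U)))): β-rule — branch into ~R, (~(((T & R) <-> ~S) <-> ~~~U) -> (P | (~U | ~U)))  //  ~~R, ~(~(((T & R) <-> ~S) <-> ~~~U) -> (P | (~U | ~U))).
  branch 1 (add ~R, (~(((T & R) <-> ~S) <-> ~~~U) -> (P | (~U | ~U)))):
    (~(((T & R) <-> ~S) <-> ~~~U) -> (P | (~U | ~U))): β-rule — branch into ~~(((T & R) <-> ~S) <-> ~~~U)  //  (P | (~U | ~U)).
      branch 1.1 (add ~~(((T & R) <-> ~S) <-> ~~~U)):
        ~~(((T & R) <-> ~S) <-> ~~~U): β-rule — branch into ((T & R) <-> ~S), ~~~U  //  ~((T & R) <-> ~S), ~~~~U.
          branch 1.1.1 (add ((T & R) <-> ~S), ~~~U):
            ~~~U: drop double negation, giving ~U.
            ((T & R) <-> ~S): β-rule — branch into (T & R), ~S  //  ~(T & R), ~~S.
              branch 1.1.1.1 (add (T & R), ~S):
                (T & R): α-rule — add T, R.
                × closes — contains both R and ~R.
              branch 1.1.1.2 (add ~(T & R), ~~S):
                ~(T & R): β-rule — branch into ~T  //  ~R.
                  branch 1.1.1.2.1 (add ~T):
                    ○ open, literals {Q=true, R=false, S=true, T=false, U=false}.
                  branch 1.1.1.2.2 (add ~R):
                    ○ open, literals {Q=true, R=false, S=true, U=false}.
          branch 1.1.2 (add ~((T & R) <-> ~S), ~~~~U):
            ~~~~U: drop double negation, giving ~~U.
            × closes — contains both U and ~U.
      branch 1.2 (add (P | (~U | ~U))):
        (P | (~U | ~U)): β-rule — branch into P  //  (~U | ~U).
          branch 1.2.1 (add P):
            ○ open, literals {P=true, Q=true, R=false, U=false}.
          branch 1.2.2 (add (~U | ~U)):
            (~U | ~U): β-rule — branch into ~U  //  ~U.
              branch 1.2.2.1 (add ~U):
                ○ open, literals {Q=true, R=false, U=false}.
              branch 1.2.2.2 (add ~U):
                ○ open, literals {Q=true, R=false, U=false}.
  branch 2 (add ~~R, ~(~(((T & R) <-> ~S) <-> ~~~U) -> (P | (~U | ~U)))):
    ~(~(((T & R) <-> ~S) <-> ~~~U) -> (P | (~U | ~U))): α-rule — add ~(((T & R) <-> ~S) <-> ~~~U), ~(P | (~U | ~U)).
    ~(P | (~U | ~U)): α-rule — add ~P, ~(~U | ~U).
    ~(~U | ~U): α-rule — add ~~U, ~~U.
    × closes — contains both U and ~U.
3 branches closed, 5 open.
Each open branch fixes some atoms; the unmentioned ones are free. Counting distinct full assignments: branch {Q=true, R=false, S=true, T=false, U=false} (P) contributes 2 new; branch {Q=true, R=false, S=true, U=false} (P, T) contributes 2 new; branch {P=true, Q=true, R=false, U=false} (S, T) contributes 2 new; branch {Q=true, R=false, U=false} (P, S, T) contributes 2 new; branch {Q=true, R=false, U=false} (P, S, T) contributes 0 new. Total: 8.

8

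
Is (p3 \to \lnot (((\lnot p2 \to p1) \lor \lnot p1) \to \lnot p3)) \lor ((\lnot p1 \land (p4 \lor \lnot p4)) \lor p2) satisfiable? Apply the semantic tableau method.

Initial set: {T ((p3 \to \lnot (((\lnot p2 \to p1) \lor \lnot p1) \to \lnot p3)) \lor ((\lnot p1 \land (p4 \lor \lnot p4)) \lor p2))}.
T ((p3 \to \lnot (((\lnot p2 \to p1) \lor \lnot p1) \to \lnot p3)) \lor ((\lnot p1 \land (p4 \lor \lnot p4)) \lor p2)): β-rule — branch into T (p3 \to \lnot (((\lnot p2 \to p1) \lor \lnot p1) \to \lnot p3))  //  T ((\lnot p1 \land (p4 \lor \lnot p4)) \lor p2).
  branch 1 (add T (p3 \to \lnot (((\lnot p2 \to p1) \lor \lnot p1) \to \lnot p3))):
    T (p3 \to \lnot (((\lnot p2 \to p1) \lor \lnot p1) \to \lnot p3)): β-rule — branch into F p3  //  T \lnot (((\lnot p2 \to p1) \lor \lnot p1) \to \lnot p3).
      branch 1.1 (add F p3):
        ○ open, literals {p3=F}.
      branch 1.2 (add T \lnot (((\lnot p2 \to p1) \lor \lnot p1) \to \lnot p3)):
        T \lnot (((\lnot p2 \to p1) \lor \lnot p1) \to \lnot p3): α-rule — add T ((\lnot p2 \to p1) \lor \lnot p1), F \lnot p3.
        T ((\lnot p2 \to p1) \lor \lnot p1): β-rule — branch into T (\lnot p2 \to p1)  //  T \lnot p1.
          branch 1.2.1 (add T (\lnot p2 \to p1)):
            T (\lnot p2 \to p1): β-rule — branch into F \lnot p2  //  T p1.
              branch 1.2.1.1 (add F \lnot p2):
                ○ open, literals {p2=T, p3=T}.
              branch 1.2.1.2 (add T p1):
                ○ open, literals {p1=T, p3=T}.
          branch 1.2.2 (add T \lnot p1):
            ○ open, literals {p1=F, p3=T}.
  branch 2 (add T ((\lnot p1 \land (p4 \lor \lnot p4)) \lor p2)):
    T ((\lnot p1 \land (p4 \lor \lnot p4)) \lor p2): β-rule — branch into T (\lnot p1 \land (p4 \lor \lnot p4))  //  T p2.
      branch 2.1 (add T (\lnot p1 \land (p4 \lor \lnot p4))):
        T (\lnot p1 \land (p4 \lor \lnot p4)): α-rule — add T \lnot p1, T (p4 \lor \lnot p4).
        T (p4 \lor \lnot p4): β-rule — branch into T p4  //  T \lnot p4.
          branch 2.1.1 (add T p4):
            ○ open, literals {p1=F, p4=T}.
          branch 2.1.2 (add T \lnot p4):
            ○ open, literals {p1=F, p4=F}.
      branch 2.2 (add T p2):
        ○ open, literals {p2=T}.
0 branches closed, 7 open.
An open branch gives a satisfying assignment: p3=F.

Satisfiable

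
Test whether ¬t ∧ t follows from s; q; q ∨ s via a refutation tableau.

Initial set: {s; q; (q ∨ s); ¬(¬t ∧ t)}.
(q ∨ s): β-rule — branch into q  //  s.
  branch 1 (add q):
    ¬(¬t ∧ t): β-rule — branch into ¬¬t  //  ¬t.
      branch 1.1 (add ¬¬t):
        ○ open, literals {q=T, s=T, t=T}.
      branch 1.2 (add ¬t):
        ○ open, literals {q=T, s=T, t=F}.
  branch 2 (add s):
    ¬(¬t ∧ t): β-rule — branch into ¬¬t  //  ¬t.
      branch 2.1 (add ¬¬t):
        ○ open, literals {q=T, s=T, t=T}.
      branch 2.2 (add ¬t):
        ○ open, literals {q=T, s=T, t=F}.
0 branches closed, 4 open.
An open branch gives a countermodel: q=T, s=T, t=T (unmentioned atoms arbitrary); the premises hold there but the conclusion fails.

No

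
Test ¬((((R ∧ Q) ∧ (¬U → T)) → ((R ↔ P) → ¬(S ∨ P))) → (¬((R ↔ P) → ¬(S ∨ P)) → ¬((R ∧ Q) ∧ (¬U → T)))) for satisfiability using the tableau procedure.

Unsatisfiable

Initial set: {T ¬((((R ∧ Q) ∧ (¬U → T)) → ((R ↔ P) → ¬(S ∨ P))) → (¬((R ↔ P) → ¬(S ∨ P)) → ¬((R ∧ Q) ∧ (¬U → T))))}.
T ¬((((R ∧ Q) ∧ (¬U → T)) → ((R ↔ P) → ¬(S ∨ P))) → (¬((R ↔ P) → ¬(S ∨ P)) → ¬((R ∧ Q) ∧ (¬U → T)))): α-rule — add T (((R ∧ Q) ∧ (¬U → T)) → ((R ↔ P) → ¬(S ∨ P))), F (¬((R ↔ P) → ¬(S ∨ P)) → ¬((R ∧ Q) ∧ (¬U → T))).
F (¬((R ↔ P) → ¬(S ∨ P)) → ¬((R ∧ Q) ∧ (¬U → T))): α-rule — add T ¬((R ↔ P) → ¬(S ∨ P)), F ¬((R ∧ Q) ∧ (¬U → T)).
T ¬((R ↔ P) → ¬(S ∨ P)): α-rule — add T (R ↔ P), F ¬(S ∨ P).
F ¬((R ∧ Q) ∧ (¬U → T)): α-rule — add T (R ∧ Q), T (¬U → T).
T (R ∧ Q): α-rule — add T R, T Q.
T (((R ∧ Q) ∧ (¬U → T)) → ((R ↔ P) → ¬(S ∨ P))): β-rule — branch into F ((R ∧ Q) ∧ (¬U → T))  //  T ((R ↔ P) → ¬(S ∨ P)).
  branch 1 (add F ((R ∧ Q) ∧ (¬U → T))):
    T (R ↔ P): β-rule — branch into T R, T P  //  F R, F P.
      branch 1.1 (add T R, T P):
        F ¬(S ∨ P): β-rule — branch into T S  //  T P.
          branch 1.1.1 (add T S):
            T (¬U → T): β-rule — branch into F ¬U  //  T T.
              branch 1.1.1.1 (add F ¬U):
                F ((R ∧ Q) ∧ (¬U → T)): β-rule — branch into F (R ∧ Q)  //  F (¬U → T).
                  branch 1.1.1.1.1 (add F (R ∧ Q)):
                    F (R ∧ Q): β-rule — branch into F R  //  F Q.
                      branch 1.1.1.1.1.1 (add F R):
                        × closes — contains both R and ¬R.
                      branch 1.1.1.1.1.2 (add F Q):
                        × closes — contains both Q and ¬Q.
                  branch 1.1.1.1.2 (add F (¬U → T)):
                    F (¬U → T): α-rule — add T ¬U, F T.
                    × closes — contains both U and ¬U.
              branch 1.1.1.2 (add T T):
                F ((R ∧ Q) ∧ (¬U → T)): β-rule — branch into F (R ∧ Q)  //  F (¬U → T).
                  branch 1.1.1.2.1 (add F (R ∧ Q)):
                    F (R ∧ Q): β-rule — branch into F R  //  F Q.
                      branch 1.1.1.2.1.1 (add F R):
                        × closes — contains both R and ¬R.
                      branch 1.1.1.2.1.2 (add F Q):
                        × closes — contains both Q and ¬Q.
                  branch 1.1.1.2.2 (add F (¬U → T)):
                    F (¬U → T): α-rule — add T ¬U, F T.
                    × closes — contains both T and ¬T.
          branch 1.1.2 (add T P):
            T (¬U → T): β-rule — branch into F ¬U  //  T T.
              branch 1.1.2.1 (add F ¬U):
                F ((R ∧ Q) ∧ (¬U → T)): β-rule — branch into F (R ∧ Q)  //  F (¬U → T).
                  branch 1.1.2.1.1 (add F (R ∧ Q)):
                    F (R ∧ Q): β-rule — branch into F R  //  F Q.
                      branch 1.1.2.1.1.1 (add F R):
                        × closes — contains both R and ¬R.
                      branch 1.1.2.1.1.2 (add F Q):
                        × closes — contains both Q and ¬Q.
                  branch 1.1.2.1.2 (add F (¬U → T)):
                    F (¬U → T): α-rule — add T ¬U, F T.
                    × closes — contains both U and ¬U.
              branch 1.1.2.2 (add T T):
                F ((R ∧ Q) ∧ (¬U → T)): β-rule — branch into F (R ∧ Q)  //  F (¬U → T).
                  branch 1.1.2.2.1 (add F (R ∧ Q)):
                    F (R ∧ Q): β-rule — branch into F R  //  F Q.
                      branch 1.1.2.2.1.1 (add F R):
                        × closes — contains both R and ¬R.
                      branch 1.1.2.2.1.2 (add F Q):
                        × closes — contains both Q and ¬Q.
                  branch 1.1.2.2.2 (add F (¬U → T)):
                    F (¬U → T): α-rule — add T ¬U, F T.
                    × closes — contains both T and ¬T.
      branch 1.2 (add F R, F P):
        × closes — contains both R and ¬R.
  branch 2 (add T ((R ↔ P) → ¬(S ∨ P))):
    T (R ↔ P): β-rule — branch into T R, T P  //  F R, F P.
      branch 2.1 (add T R, T P):
        F ¬(S ∨ P): β-rule — branch into T S  //  T P.
          branch 2.1.1 (add T S):
            T (¬U → T): β-rule — branch into F ¬U  //  T T.
              branch 2.1.1.1 (add F ¬U):
                T ((R ↔ P) → ¬(S ∨ P)): β-rule — branch into F (R ↔ P)  //  T ¬(S ∨ P).
                  branch 2.1.1.1.1 (add F (R ↔ P)):
                    F (R ↔ P): β-rule — branch into T R, F P  //  F R, T P.
                      branch 2.1.1.1.1.1 (add T R, F P):
                        × closes — contains both P and ¬P.
                      branch 2.1.1.1.1.2 (add F R, T P):
                        × closes — contains both R and ¬R.
                  branch 2.1.1.1.2 (add T ¬(S ∨ P)):
                    T ¬(S ∨ P): α-rule — add F S, F P.
                    × closes — contains both S and ¬S.
              branch 2.1.1.2 (add T T):
                T ((R ↔ P) → ¬(S ∨ P)): β-rule — branch into F (R ↔ P)  //  T ¬(S ∨ P).
                  branch 2.1.1.2.1 (add F (R ↔ P)):
                    F (R ↔ P): β-rule — branch into T R, F P  //  F R, T P.
                      branch 2.1.1.2.1.1 (add T R, F P):
                        × closes — contains both P and ¬P.
                      branch 2.1.1.2.1.2 (add F R, T P):
                        × closes — contains both R and ¬R.
                  branch 2.1.1.2.2 (add T ¬(S ∨ P)):
                    T ¬(S ∨ P): α-rule — add F S, F P.
                    × closes — contains both S and ¬S.
          branch 2.1.2 (add T P):
            T (¬U → T): β-rule — branch into F ¬U  //  T T.
              branch 2.1.2.1 (add F ¬U):
                T ((R ↔ P) → ¬(S ∨ P)): β-rule — branch into F (R ↔ P)  //  T ¬(S ∨ P).
                  branch 2.1.2.1.1 (add F (R ↔ P)):
                    F (R ↔ P): β-rule — branch into T R, F P  //  F R, T P.
                      branch 2.1.2.1.1.1 (add T R, F P):
                        × closes — contains both P and ¬P.
                      branch 2.1.2.1.1.2 (add F R, T P):
                        × closes — contains both R and ¬R.
                  branch 2.1.2.1.2 (add T ¬(S ∨ P)):
                    T ¬(S ∨ P): α-rule — add F S, F P.
                    × closes — contains both P and ¬P.
              branch 2.1.2.2 (add T T):
                T ((R ↔ P) → ¬(S ∨ P)): β-rule — branch into F (R ↔ P)  //  T ¬(S ∨ P).
                  branch 2.1.2.2.1 (add F (R ↔ P)):
                    F (R ↔ P): β-rule — branch into T R, F P  //  F R, T P.
                      branch 2.1.2.2.1.1 (add T R, F P):
                        × closes — contains both P and ¬P.
                      branch 2.1.2.2.1.2 (add F R, T P):
                        × closes — contains both R and ¬R.
                  branch 2.1.2.2.2 (add T ¬(S ∨ P)):
                    T ¬(S ∨ P): α-rule — add F S, F P.
                    × closes — contains both P and ¬P.
      branch 2.2 (add F R, F P):
        × closes — contains both R and ¬R.
All 26 branches close.
Every branch closed; the formula is unsatisfiable.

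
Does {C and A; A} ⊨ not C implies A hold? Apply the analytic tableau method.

Yes

Initial set: {(C and A); A; not (not C implies A)}.
(C and A): α-rule — add C, A.
not (not C implies A): α-rule — add not C, not A.
× closes — contains both C and not C.
All 1 branch closes.
Every branch closed, so the premises entail the conclusion.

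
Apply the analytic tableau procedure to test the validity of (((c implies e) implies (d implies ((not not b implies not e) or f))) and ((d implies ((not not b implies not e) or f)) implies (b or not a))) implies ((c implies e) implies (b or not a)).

Assume the negation and expand:
Initial set: {not ((((c implies e) implies (d implies ((not not b implies not e) or f))) and ((d implies ((not not b implies not e) or f)) implies (b or not a))) implies ((c implies e) implies (b or not a)))}.
not ((((c implies e) implies (d implies ((not not b implies not e) or f))) and ((d implies ((not not b implies not e) or f)) implies (b or not a))) implies ((c implies e) implies (b or not a))): α-rule — add (((c implies e) implies (d implies ((not not b implies not e) or f))) and ((d implies ((not not b implies not e) or f)) implies (b or not a))), not ((c implies e) implies (b or not a)).
(((c implies e) implies (d implies ((not not b implies not e) or f))) and ((d implies ((not not b implies not e) or f)) implies (b or not a))): α-rule — add ((c implies e) implies (d implies ((not not b implies not e) or f))), ((d implies ((not not b implies not e) or f)) implies (b or not a)).
not ((c implies e) implies (b or not a)): α-rule — add (c implies e), not (b or not a).
not (b or not a): α-rule — add not b, not not a.
((c implies e) implies (d implies ((not not b implies not e) or f))): β-rule — branch into not (c implies e)  //  (d implies ((not not b implies not e) or f)).
  branch 1 (add not (c implies e)):
    not (c implies e): α-rule — add c, not e.
    ((d implies ((not not b implies not e) or f)) implies (b or not a)): β-rule — branch into not (d implies ((not not b implies not e) or f))  //  (b or not a).
      branch 1.1 (add not (d implies ((not not b implies not e) or f))):
        not (d implies ((not not b implies not e) or f)): α-rule — add d, not ((not not b implies not e) or f).
        not ((not not b implies not e) or f): α-rule — add not (not not b implies not e), not f.
        not (not not b implies not e): α-rule — add not not b, not not e.
        × closes — contains both e and not e.
      branch 1.2 (add (b or not a)):
        (c implies e): β-rule — branch into not c  //  e.
          branch 1.2.1 (add not c):
            × closes — contains both c and not c.
          branch 1.2.2 (add e):
            × closes — contains both e and not e.
  branch 2 (add (d implies ((not not b implies not e) or f))):
    ((d implies ((not not b implies not e) or f)) implies (b or not a)): β-rule — branch into not (d implies ((not not b implies not e) or f))  //  (b or not a).
      branch 2.1 (add not (d implies ((not not b implies not e) or f))):
        not (d implies ((not not b implies not e) or f)): α-rule — add d, not ((not not b implies not e) or f).
        not ((not not b implies not e) or f): α-rule — add not (not not b implies not e), not f.
        not (not not b implies not e): α-rule — add not not b, not not e.
        not not b: drop double negation, giving b.
        × closes — contains both b and not b.
      branch 2.2 (add (b or not a)):
        (c implies e): β-rule — branch into not c  //  e.
          branch 2.2.1 (add not c):
            (d implies ((not not b implies not e) or f)): β-rule — branch into not d  //  ((not not b implies not e) or f).
              branch 2.2.1.1 (add not d):
                (b or not a): β-rule — branch into b  //  not a.
                  branch 2.2.1.1.1 (add b):
                    × closes — contains both b and not b.
                  branch 2.2.1.1.2 (add not a):
                    × closes — contains both a and not a.
              branch 2.2.1.2 (add ((not not b implies not e) or f)):
                (b or not a): β-rule — branch into b  //  not a.
                  branch 2.2.1.2.1 (add b):
                    × closes — contains both b and not b.
                  branch 2.2.1.2.2 (add not a):
                    × closes — contains both a and not a.
          branch 2.2.2 (add e):
            (d implies ((not not b implies not e) or f)): β-rule — branch into not d  //  ((not not b implies not e) or f).
              branch 2.2.2.1 (add not d):
                (b or not a): β-rule — branch into b  //  not a.
                  branch 2.2.2.1.1 (add b):
                    × closes — contains both b and not b.
                  branch 2.2.2.1.2 (add not a):
                    × closes — contains both a and not a.
              branch 2.2.2.2 (add ((not not b implies not e) or f)):
                (b or not a): β-rule — branch into b  //  not a.
                  branch 2.2.2.2.1 (add b):
                    × closes — contains both b and not b.
                  branch 2.2.2.2.2 (add not a):
                    × closes — contains both a and not a.
All 12 branches close.
Every branch closed, so the negation is unsatisfiable and the formula is valid.

Valid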